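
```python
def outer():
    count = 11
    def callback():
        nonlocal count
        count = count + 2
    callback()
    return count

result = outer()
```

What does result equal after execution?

Step 1: outer() sets count = 11.
Step 2: callback() uses nonlocal to modify count in outer's scope: count = 11 + 2 = 13.
Step 3: outer() returns the modified count = 13

The answer is 13.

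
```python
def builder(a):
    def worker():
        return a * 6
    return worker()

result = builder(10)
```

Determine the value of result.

Step 1: builder(10) binds parameter a = 10.
Step 2: worker() accesses a = 10 from enclosing scope.
Step 3: result = 10 * 6 = 60

The answer is 60.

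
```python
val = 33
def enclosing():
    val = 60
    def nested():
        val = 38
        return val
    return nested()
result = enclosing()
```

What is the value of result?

Step 1: Three scopes define val: global (33), enclosing (60), nested (38).
Step 2: nested() has its own local val = 38, which shadows both enclosing and global.
Step 3: result = 38 (local wins in LEGB)

The answer is 38.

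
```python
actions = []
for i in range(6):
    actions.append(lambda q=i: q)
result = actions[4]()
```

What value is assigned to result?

Step 1: Default argument q=i captures i's value at each iteration.
Step 2: actions[4] captured q = 4 when i was 4.
Step 3: result = 4

The answer is 4.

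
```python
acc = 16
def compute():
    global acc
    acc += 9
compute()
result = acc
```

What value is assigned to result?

Step 1: acc = 16 globally.
Step 2: compute() modifies global acc: acc += 9 = 25.
Step 3: result = 25

The answer is 25.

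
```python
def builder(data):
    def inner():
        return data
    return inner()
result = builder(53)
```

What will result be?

Step 1: builder(53) binds parameter data = 53.
Step 2: inner() looks up data in enclosing scope and finds the parameter data = 53.
Step 3: result = 53

The answer is 53.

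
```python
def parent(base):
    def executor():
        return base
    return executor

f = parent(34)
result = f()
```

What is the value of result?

Step 1: parent(34) creates closure capturing base = 34.
Step 2: f() returns the captured base = 34.
Step 3: result = 34

The answer is 34.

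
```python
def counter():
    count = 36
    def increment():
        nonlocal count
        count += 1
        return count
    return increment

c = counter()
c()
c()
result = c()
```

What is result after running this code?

Step 1: counter() creates closure with count = 36.
Step 2: Each c() call increments count via nonlocal. After 3 calls: 36 + 3 = 39.
Step 3: result = 39

The answer is 39.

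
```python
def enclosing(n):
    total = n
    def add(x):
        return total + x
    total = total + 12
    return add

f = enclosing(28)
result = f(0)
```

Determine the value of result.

Step 1: enclosing(28) sets total = 28, then total = 28 + 12 = 40.
Step 2: Closures capture by reference, so add sees total = 40.
Step 3: f(0) returns 40 + 0 = 40

The answer is 40.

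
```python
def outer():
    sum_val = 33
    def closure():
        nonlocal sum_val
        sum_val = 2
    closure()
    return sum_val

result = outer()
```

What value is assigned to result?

Step 1: outer() sets sum_val = 33.
Step 2: closure() uses nonlocal to reassign sum_val = 2.
Step 3: result = 2

The answer is 2.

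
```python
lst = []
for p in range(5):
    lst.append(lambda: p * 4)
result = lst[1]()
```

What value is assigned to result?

Step 1: All lambdas reference the same variable p (late binding).
Step 2: After the loop, p = 4. Every lambda returns p * 4.
Step 3: lst[1]() = 4 * 4 = 16

The answer is 16.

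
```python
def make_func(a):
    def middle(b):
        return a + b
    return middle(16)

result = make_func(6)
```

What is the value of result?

Step 1: make_func(6) passes a = 6.
Step 2: middle(16) has b = 16, reads a = 6 from enclosing.
Step 3: result = 6 + 16 = 22

The answer is 22.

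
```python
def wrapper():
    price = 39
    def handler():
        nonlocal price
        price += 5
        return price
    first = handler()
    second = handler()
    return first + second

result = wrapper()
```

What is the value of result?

Step 1: price starts at 39.
Step 2: First call: price = 39 + 5 = 44, returns 44.
Step 3: Second call: price = 44 + 5 = 49, returns 49.
Step 4: result = 44 + 49 = 93

The answer is 93.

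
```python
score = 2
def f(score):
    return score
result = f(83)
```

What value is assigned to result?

Step 1: Global score = 2.
Step 2: f(83) takes parameter score = 83, which shadows the global.
Step 3: result = 83

The answer is 83.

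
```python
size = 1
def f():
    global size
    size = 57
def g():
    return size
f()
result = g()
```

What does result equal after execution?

Step 1: size = 1.
Step 2: f() sets global size = 57.
Step 3: g() reads global size = 57. result = 57

The answer is 57.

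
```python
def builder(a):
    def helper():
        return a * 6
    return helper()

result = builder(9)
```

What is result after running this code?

Step 1: builder(9) binds parameter a = 9.
Step 2: helper() accesses a = 9 from enclosing scope.
Step 3: result = 9 * 6 = 54

The answer is 54.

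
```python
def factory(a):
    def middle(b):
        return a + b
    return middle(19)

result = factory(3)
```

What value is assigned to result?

Step 1: factory(3) passes a = 3.
Step 2: middle(19) has b = 19, reads a = 3 from enclosing.
Step 3: result = 3 + 19 = 22

The answer is 22.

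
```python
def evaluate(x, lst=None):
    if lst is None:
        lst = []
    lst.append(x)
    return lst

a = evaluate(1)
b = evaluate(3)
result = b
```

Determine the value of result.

Step 1: None default with guard creates a NEW list each call.
Step 2: a = [1] (fresh list). b = [3] (another fresh list).
Step 3: result = [3] (this is the fix for mutable default)

The answer is [3].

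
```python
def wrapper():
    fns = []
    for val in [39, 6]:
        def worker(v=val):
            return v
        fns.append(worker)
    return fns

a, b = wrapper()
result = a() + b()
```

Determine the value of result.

Step 1: Default argument v=val captures val at each iteration.
Step 2: a() returns 39 (captured at first iteration), b() returns 6 (captured at second).
Step 3: result = 39 + 6 = 45

The answer is 45.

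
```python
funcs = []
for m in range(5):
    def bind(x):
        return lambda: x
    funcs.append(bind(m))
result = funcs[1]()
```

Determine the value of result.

Step 1: bind(m) creates a new scope capturing x = m at call time.
Step 2: funcs[1] = bind(1), so its lambda captures x = 1.
Step 3: result = 1 (closure factory fixes late binding)

The answer is 1.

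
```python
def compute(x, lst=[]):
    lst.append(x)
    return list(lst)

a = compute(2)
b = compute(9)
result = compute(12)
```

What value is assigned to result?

Step 1: Default list is shared. list() creates copies for return values.
Step 2: Internal list grows: [2] -> [2, 9] -> [2, 9, 12].
Step 3: result = [2, 9, 12]

The answer is [2, 9, 12].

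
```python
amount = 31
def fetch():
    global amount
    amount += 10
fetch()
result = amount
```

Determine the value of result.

Step 1: amount = 31 globally.
Step 2: fetch() modifies global amount: amount += 10 = 41.
Step 3: result = 41

The answer is 41.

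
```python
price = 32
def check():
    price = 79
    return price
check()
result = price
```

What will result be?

Step 1: price = 32 globally.
Step 2: check() creates a LOCAL price = 79 (no global keyword!).
Step 3: The global price is unchanged. result = 32

The answer is 32.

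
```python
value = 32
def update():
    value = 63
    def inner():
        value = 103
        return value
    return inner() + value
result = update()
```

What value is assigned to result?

Step 1: update() has local value = 63. inner() has local value = 103.
Step 2: inner() returns its local value = 103.
Step 3: update() returns 103 + its own value (63) = 166

The answer is 166.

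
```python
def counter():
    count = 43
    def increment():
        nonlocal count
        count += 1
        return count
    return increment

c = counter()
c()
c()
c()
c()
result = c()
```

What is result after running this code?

Step 1: counter() creates closure with count = 43.
Step 2: Each c() call increments count via nonlocal. After 5 calls: 43 + 5 = 48.
Step 3: result = 48

The answer is 48.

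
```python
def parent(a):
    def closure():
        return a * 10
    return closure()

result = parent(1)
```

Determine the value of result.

Step 1: parent(1) binds parameter a = 1.
Step 2: closure() accesses a = 1 from enclosing scope.
Step 3: result = 1 * 10 = 10

The answer is 10.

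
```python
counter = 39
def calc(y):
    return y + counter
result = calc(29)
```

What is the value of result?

Step 1: counter = 39 is defined globally.
Step 2: calc(29) uses parameter y = 29 and looks up counter from global scope = 39.
Step 3: result = 29 + 39 = 68

The answer is 68.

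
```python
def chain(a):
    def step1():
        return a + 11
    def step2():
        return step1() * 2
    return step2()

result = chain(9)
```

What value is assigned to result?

Step 1: chain(9) captures a = 9.
Step 2: step2() calls step1() which returns 9 + 11 = 20.
Step 3: step2() returns 20 * 2 = 40

The answer is 40.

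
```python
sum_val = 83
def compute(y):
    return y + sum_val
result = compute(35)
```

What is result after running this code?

Step 1: sum_val = 83 is defined globally.
Step 2: compute(35) uses parameter y = 35 and looks up sum_val from global scope = 83.
Step 3: result = 35 + 83 = 118

The answer is 118.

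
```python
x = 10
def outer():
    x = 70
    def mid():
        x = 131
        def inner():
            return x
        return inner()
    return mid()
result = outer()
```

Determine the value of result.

Step 1: Three levels of shadowing: global 10, outer 70, mid 131.
Step 2: inner() finds x = 131 in enclosing mid() scope.
Step 3: result = 131

The answer is 131.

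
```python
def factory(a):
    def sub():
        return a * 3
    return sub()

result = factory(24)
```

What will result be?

Step 1: factory(24) binds parameter a = 24.
Step 2: sub() accesses a = 24 from enclosing scope.
Step 3: result = 24 * 3 = 72

The answer is 72.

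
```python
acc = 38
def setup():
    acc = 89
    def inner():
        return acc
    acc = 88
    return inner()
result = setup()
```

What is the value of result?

Step 1: setup() sets acc = 89, then later acc = 88.
Step 2: inner() is called after acc is reassigned to 88. Closures capture variables by reference, not by value.
Step 3: result = 88

The answer is 88.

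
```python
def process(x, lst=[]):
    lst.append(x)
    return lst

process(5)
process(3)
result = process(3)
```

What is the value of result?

Step 1: Mutable default argument gotcha! The list [] is created once.
Step 2: Each call appends to the SAME list: [5], [5, 3], [5, 3, 3].
Step 3: result = [5, 3, 3]

The answer is [5, 3, 3].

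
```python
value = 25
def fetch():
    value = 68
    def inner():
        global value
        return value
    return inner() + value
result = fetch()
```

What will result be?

Step 1: Global value = 25. fetch() shadows with local value = 68.
Step 2: inner() uses global keyword, so inner() returns global value = 25.
Step 3: fetch() returns 25 + 68 = 93

The answer is 93.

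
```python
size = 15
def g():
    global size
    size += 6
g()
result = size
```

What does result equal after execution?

Step 1: size = 15 globally.
Step 2: g() modifies global size: size += 6 = 21.
Step 3: result = 21

The answer is 21.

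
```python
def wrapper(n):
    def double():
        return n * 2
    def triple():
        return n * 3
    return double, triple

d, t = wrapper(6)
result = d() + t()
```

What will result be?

Step 1: Both closures capture the same n = 6.
Step 2: d() = 6 * 2 = 12, t() = 6 * 3 = 18.
Step 3: result = 12 + 18 = 30

The answer is 30.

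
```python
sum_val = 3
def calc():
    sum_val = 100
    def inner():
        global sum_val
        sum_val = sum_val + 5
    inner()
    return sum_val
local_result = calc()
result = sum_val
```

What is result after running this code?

Step 1: Global sum_val = 3. calc() creates local sum_val = 100.
Step 2: inner() declares global sum_val and adds 5: global sum_val = 3 + 5 = 8.
Step 3: calc() returns its local sum_val = 100 (unaffected by inner).
Step 4: result = global sum_val = 8

The answer is 8.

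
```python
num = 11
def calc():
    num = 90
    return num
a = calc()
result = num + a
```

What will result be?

Step 1: Global num = 11. calc() returns local num = 90.
Step 2: a = 90. Global num still = 11.
Step 3: result = 11 + 90 = 101

The answer is 101.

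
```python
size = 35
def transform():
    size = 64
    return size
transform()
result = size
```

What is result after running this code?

Step 1: Global size = 35.
Step 2: transform() creates local size = 64 (shadow, not modification).
Step 3: After transform() returns, global size is unchanged. result = 35

The answer is 35.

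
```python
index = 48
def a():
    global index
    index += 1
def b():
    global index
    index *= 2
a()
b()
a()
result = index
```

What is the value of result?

Step 1: index = 48.
Step 2: a(): index = 48 + 1 = 49.
Step 3: b(): index = 49 * 2 = 98.
Step 4: a(): index = 98 + 1 = 99

The answer is 99.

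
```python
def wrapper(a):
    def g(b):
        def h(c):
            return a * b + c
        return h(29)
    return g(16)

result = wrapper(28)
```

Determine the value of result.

Step 1: a = 28, b = 16, c = 29.
Step 2: h() computes a * b + c = 28 * 16 + 29 = 477.
Step 3: result = 477

The answer is 477.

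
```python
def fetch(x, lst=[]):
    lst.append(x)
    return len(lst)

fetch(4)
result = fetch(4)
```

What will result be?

Step 1: Mutable default list persists between calls.
Step 2: First call: lst = [4], len = 1. Second call: lst = [4, 4], len = 2.
Step 3: result = 2

The answer is 2.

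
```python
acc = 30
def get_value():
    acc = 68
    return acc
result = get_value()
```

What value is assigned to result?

Step 1: Global acc = 30.
Step 2: get_value() creates local acc = 68, shadowing the global.
Step 3: Returns local acc = 68. result = 68

The answer is 68.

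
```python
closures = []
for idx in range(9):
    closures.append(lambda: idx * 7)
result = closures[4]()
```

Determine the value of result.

Step 1: All lambdas reference the same variable idx (late binding).
Step 2: After the loop, idx = 8. Every lambda returns idx * 7.
Step 3: closures[4]() = 8 * 7 = 56

The answer is 56.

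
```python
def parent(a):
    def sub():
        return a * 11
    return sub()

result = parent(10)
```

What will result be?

Step 1: parent(10) binds parameter a = 10.
Step 2: sub() accesses a = 10 from enclosing scope.
Step 3: result = 10 * 11 = 110

The answer is 110.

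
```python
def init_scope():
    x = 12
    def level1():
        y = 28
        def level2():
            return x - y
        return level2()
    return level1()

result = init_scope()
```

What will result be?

Step 1: x = 12 in init_scope. y = 28 in level1.
Step 2: level2() reads x = 12 and y = 28 from enclosing scopes.
Step 3: result = 12 - 28 = -16

The answer is -16.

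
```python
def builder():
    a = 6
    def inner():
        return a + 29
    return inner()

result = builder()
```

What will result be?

Step 1: builder() defines a = 6.
Step 2: inner() reads a = 6 from enclosing scope, returns 6 + 29 = 35.
Step 3: result = 35

The answer is 35.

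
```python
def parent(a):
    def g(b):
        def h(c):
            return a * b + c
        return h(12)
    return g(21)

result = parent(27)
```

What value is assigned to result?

Step 1: a = 27, b = 21, c = 12.
Step 2: h() computes a * b + c = 27 * 21 + 12 = 579.
Step 3: result = 579

The answer is 579.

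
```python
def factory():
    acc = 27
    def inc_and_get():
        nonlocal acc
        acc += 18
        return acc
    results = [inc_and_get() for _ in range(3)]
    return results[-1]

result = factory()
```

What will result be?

Step 1: acc = 27.
Step 2: Three calls to inc_and_get(), each adding 18.
Step 3: Last value = 27 + 18 * 3 = 81

The answer is 81.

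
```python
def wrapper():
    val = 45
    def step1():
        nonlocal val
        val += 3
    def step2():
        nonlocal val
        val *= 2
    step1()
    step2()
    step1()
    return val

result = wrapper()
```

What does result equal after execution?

Step 1: val = 45.
Step 2: step1(): val = 45 + 3 = 48.
Step 3: step2(): val = 48 * 2 = 96.
Step 4: step1(): val = 96 + 3 = 99. result = 99

The answer is 99.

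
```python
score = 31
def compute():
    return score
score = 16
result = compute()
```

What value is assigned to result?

Step 1: score is first set to 31, then reassigned to 16.
Step 2: compute() is called after the reassignment, so it looks up the current global score = 16.
Step 3: result = 16

The answer is 16.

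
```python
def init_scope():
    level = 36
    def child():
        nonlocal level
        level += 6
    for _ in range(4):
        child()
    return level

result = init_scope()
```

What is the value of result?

Step 1: level = 36.
Step 2: child() is called 4 times in a loop, each adding 6 via nonlocal.
Step 3: level = 36 + 6 * 4 = 60

The answer is 60.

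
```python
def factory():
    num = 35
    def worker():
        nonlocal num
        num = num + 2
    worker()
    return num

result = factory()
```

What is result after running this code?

Step 1: factory() sets num = 35.
Step 2: worker() uses nonlocal to modify num in factory's scope: num = 35 + 2 = 37.
Step 3: factory() returns the modified num = 37

The answer is 37.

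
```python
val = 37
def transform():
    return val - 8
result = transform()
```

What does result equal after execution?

Step 1: val = 37 is defined globally.
Step 2: transform() looks up val from global scope = 37, then computes 37 - 8 = 29.
Step 3: result = 29

The answer is 29.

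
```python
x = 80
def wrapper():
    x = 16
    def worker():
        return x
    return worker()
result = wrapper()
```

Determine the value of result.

Step 1: x = 80 globally, but wrapper() defines x = 16 locally.
Step 2: worker() looks up x. Not in local scope, so checks enclosing scope (wrapper) and finds x = 16.
Step 3: result = 16

The answer is 16.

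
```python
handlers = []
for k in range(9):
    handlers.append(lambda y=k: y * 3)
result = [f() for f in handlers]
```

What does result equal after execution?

Step 1: Default arg y=k captures k at each iteration.
Step 2: handlers[k] has y defaulting to k, returns k * 3.
Step 3: result = [0, 3, 6, 9, 12, 15, 18, 21, 24]

The answer is [0, 3, 6, 9, 12, 15, 18, 21, 24].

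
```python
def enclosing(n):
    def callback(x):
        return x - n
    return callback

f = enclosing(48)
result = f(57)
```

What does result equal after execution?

Step 1: enclosing(48) creates a closure capturing n = 48.
Step 2: f(57) computes 57 - 48 = 9.
Step 3: result = 9

The answer is 9.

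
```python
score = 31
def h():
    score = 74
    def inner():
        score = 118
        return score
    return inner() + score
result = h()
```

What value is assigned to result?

Step 1: h() has local score = 74. inner() has local score = 118.
Step 2: inner() returns its local score = 118.
Step 3: h() returns 118 + its own score (74) = 192

The answer is 192.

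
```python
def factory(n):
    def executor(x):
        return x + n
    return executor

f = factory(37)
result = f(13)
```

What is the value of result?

Step 1: factory(37) creates a closure that captures n = 37.
Step 2: f(13) calls the closure with x = 13, returning 13 + 37 = 50.
Step 3: result = 50

The answer is 50.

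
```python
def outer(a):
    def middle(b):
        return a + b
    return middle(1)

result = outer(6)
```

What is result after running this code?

Step 1: outer(6) passes a = 6.
Step 2: middle(1) has b = 1, reads a = 6 from enclosing.
Step 3: result = 6 + 1 = 7

The answer is 7.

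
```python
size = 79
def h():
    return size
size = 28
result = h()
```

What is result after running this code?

Step 1: size is first set to 79, then reassigned to 28.
Step 2: h() is called after the reassignment, so it looks up the current global size = 28.
Step 3: result = 28

The answer is 28.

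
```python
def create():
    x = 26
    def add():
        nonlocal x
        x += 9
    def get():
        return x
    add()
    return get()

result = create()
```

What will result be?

Step 1: x = 26. add() modifies it via nonlocal, get() reads it.
Step 2: add() makes x = 26 + 9 = 35.
Step 3: get() returns 35. result = 35

The answer is 35.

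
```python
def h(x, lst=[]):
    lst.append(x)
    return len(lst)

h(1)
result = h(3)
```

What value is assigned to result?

Step 1: Mutable default list persists between calls.
Step 2: First call: lst = [1], len = 1. Second call: lst = [1, 3], len = 2.
Step 3: result = 2

The answer is 2.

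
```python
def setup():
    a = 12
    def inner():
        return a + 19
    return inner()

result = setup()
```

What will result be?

Step 1: setup() defines a = 12.
Step 2: inner() reads a = 12 from enclosing scope, returns 12 + 19 = 31.
Step 3: result = 31

The answer is 31.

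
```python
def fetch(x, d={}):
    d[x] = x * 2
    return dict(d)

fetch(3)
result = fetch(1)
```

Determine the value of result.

Step 1: Mutable default dict is shared across calls.
Step 2: First call adds 3: 6. Second call adds 1: 2.
Step 3: result = {3: 6, 1: 2}

The answer is {3: 6, 1: 2}.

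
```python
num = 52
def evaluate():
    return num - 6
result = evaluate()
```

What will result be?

Step 1: num = 52 is defined globally.
Step 2: evaluate() looks up num from global scope = 52, then computes 52 - 6 = 46.
Step 3: result = 46

The answer is 46.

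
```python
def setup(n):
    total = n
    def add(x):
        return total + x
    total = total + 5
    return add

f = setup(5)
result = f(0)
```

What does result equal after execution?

Step 1: setup(5) sets total = 5, then total = 5 + 5 = 10.
Step 2: Closures capture by reference, so add sees total = 10.
Step 3: f(0) returns 10 + 0 = 10

The answer is 10.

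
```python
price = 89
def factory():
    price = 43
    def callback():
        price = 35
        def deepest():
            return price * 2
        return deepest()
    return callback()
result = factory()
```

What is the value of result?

Step 1: deepest() looks up price through LEGB: not local, finds price = 35 in enclosing callback().
Step 2: Returns 35 * 2 = 70.
Step 3: result = 70

The answer is 70.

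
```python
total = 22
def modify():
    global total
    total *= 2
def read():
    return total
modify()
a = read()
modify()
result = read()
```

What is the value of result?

Step 1: total = 22.
Step 2: First modify(): total = 22 * 2 = 44.
Step 3: Second modify(): total = 44 * 2 = 88.
Step 4: read() returns 88

The answer is 88.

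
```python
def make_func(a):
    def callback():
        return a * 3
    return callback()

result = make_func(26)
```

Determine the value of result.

Step 1: make_func(26) binds parameter a = 26.
Step 2: callback() accesses a = 26 from enclosing scope.
Step 3: result = 26 * 3 = 78

The answer is 78.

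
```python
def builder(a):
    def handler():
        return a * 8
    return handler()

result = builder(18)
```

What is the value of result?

Step 1: builder(18) binds parameter a = 18.
Step 2: handler() accesses a = 18 from enclosing scope.
Step 3: result = 18 * 8 = 144

The answer is 144.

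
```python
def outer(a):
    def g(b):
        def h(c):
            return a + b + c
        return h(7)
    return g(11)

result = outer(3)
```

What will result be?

Step 1: a = 3, b = 11, c = 7 across three nested scopes.
Step 2: h() accesses all three via LEGB rule.
Step 3: result = 3 + 11 + 7 = 21

The answer is 21.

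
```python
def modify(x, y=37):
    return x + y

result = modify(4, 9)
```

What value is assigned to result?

Step 1: modify(4, 9) overrides default y with 9.
Step 2: Returns 4 + 9 = 13.
Step 3: result = 13

The answer is 13.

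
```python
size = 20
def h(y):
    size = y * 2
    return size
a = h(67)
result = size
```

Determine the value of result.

Step 1: Global size = 20.
Step 2: h(67) creates local size = 67 * 2 = 134.
Step 3: Global size unchanged because no global keyword. result = 20

The answer is 20.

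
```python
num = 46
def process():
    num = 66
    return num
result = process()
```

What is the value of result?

Step 1: Global num = 46.
Step 2: process() creates local num = 66, shadowing the global.
Step 3: Returns local num = 66. result = 66

The answer is 66.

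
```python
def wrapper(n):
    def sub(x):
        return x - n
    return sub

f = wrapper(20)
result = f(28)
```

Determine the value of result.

Step 1: wrapper(20) creates a closure capturing n = 20.
Step 2: f(28) computes 28 - 20 = 8.
Step 3: result = 8

The answer is 8.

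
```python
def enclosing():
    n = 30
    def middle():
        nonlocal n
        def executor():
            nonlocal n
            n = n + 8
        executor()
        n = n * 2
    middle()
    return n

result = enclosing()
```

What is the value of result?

Step 1: n = 30.
Step 2: executor() adds 8: n = 30 + 8 = 38.
Step 3: middle() doubles: n = 38 * 2 = 76.
Step 4: result = 76

The answer is 76.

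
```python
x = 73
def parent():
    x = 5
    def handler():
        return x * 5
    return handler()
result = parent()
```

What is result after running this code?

Step 1: parent() shadows global x with x = 5.
Step 2: handler() finds x = 5 in enclosing scope, computes 5 * 5 = 25.
Step 3: result = 25

The answer is 25.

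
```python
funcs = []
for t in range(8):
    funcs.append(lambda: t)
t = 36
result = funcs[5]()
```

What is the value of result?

Step 1: Lambdas capture the variable t by reference, not by value.
Step 2: After the loop, t is reassigned to 36.
Step 3: funcs[5]() looks up the current t = 36. result = 36

The answer is 36.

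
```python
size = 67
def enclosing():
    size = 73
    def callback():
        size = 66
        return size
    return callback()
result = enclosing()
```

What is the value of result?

Step 1: Three scopes define size: global (67), enclosing (73), callback (66).
Step 2: callback() has its own local size = 66, which shadows both enclosing and global.
Step 3: result = 66 (local wins in LEGB)

The answer is 66.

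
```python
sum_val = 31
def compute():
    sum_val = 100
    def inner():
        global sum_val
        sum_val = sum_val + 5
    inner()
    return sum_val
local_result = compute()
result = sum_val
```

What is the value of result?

Step 1: Global sum_val = 31. compute() creates local sum_val = 100.
Step 2: inner() declares global sum_val and adds 5: global sum_val = 31 + 5 = 36.
Step 3: compute() returns its local sum_val = 100 (unaffected by inner).
Step 4: result = global sum_val = 36

The answer is 36.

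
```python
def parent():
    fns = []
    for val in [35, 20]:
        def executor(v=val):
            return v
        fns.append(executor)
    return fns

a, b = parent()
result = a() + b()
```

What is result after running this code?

Step 1: Default argument v=val captures val at each iteration.
Step 2: a() returns 35 (captured at first iteration), b() returns 20 (captured at second).
Step 3: result = 35 + 20 = 55

The answer is 55.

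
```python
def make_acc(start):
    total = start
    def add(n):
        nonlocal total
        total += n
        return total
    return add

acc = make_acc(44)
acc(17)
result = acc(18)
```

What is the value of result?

Step 1: make_acc(44) creates closure with total = 44.
Step 2: First acc(17): total = 44 + 17 = 61.
Step 3: Second acc(18): total = 61 + 18 = 79. result = 79

The answer is 79.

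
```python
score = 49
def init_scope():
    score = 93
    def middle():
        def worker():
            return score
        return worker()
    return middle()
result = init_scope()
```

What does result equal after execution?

Step 1: init_scope() defines score = 93. middle() and worker() have no local score.
Step 2: worker() checks local (none), enclosing middle() (none), enclosing init_scope() and finds score = 93.
Step 3: result = 93

The answer is 93.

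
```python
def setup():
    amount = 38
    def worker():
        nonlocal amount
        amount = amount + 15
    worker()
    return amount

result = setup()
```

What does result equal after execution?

Step 1: setup() sets amount = 38.
Step 2: worker() uses nonlocal to modify amount in setup's scope: amount = 38 + 15 = 53.
Step 3: setup() returns the modified amount = 53

The answer is 53.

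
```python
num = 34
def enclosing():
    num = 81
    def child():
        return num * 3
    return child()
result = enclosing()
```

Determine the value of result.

Step 1: enclosing() shadows global num with num = 81.
Step 2: child() finds num = 81 in enclosing scope, computes 81 * 3 = 243.
Step 3: result = 243

The answer is 243.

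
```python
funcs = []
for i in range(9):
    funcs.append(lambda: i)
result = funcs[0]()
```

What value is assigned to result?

Step 1: The loop creates 9 lambdas, all referencing the same variable i.
Step 2: After the loop, i = 8 (final value).
Step 3: funcs[0]() looks up i at call time and finds 8. This is the late binding gotcha. result = 8

The answer is 8.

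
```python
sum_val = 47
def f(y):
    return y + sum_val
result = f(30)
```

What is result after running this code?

Step 1: sum_val = 47 is defined globally.
Step 2: f(30) uses parameter y = 30 and looks up sum_val from global scope = 47.
Step 3: result = 30 + 47 = 77

The answer is 77.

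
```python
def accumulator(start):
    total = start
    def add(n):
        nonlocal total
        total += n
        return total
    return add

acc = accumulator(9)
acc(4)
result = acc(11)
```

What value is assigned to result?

Step 1: accumulator(9) creates closure with total = 9.
Step 2: First acc(4): total = 9 + 4 = 13.
Step 3: Second acc(11): total = 13 + 11 = 24. result = 24

The answer is 24.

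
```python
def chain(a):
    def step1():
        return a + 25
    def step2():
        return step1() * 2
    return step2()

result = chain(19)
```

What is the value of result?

Step 1: chain(19) captures a = 19.
Step 2: step2() calls step1() which returns 19 + 25 = 44.
Step 3: step2() returns 44 * 2 = 88

The answer is 88.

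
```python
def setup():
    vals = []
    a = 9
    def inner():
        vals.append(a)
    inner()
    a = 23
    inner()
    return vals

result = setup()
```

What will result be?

Step 1: a = 9. inner() appends current a to vals.
Step 2: First inner(): appends 9. Then a = 23.
Step 3: Second inner(): appends 23 (closure sees updated a). result = [9, 23]

The answer is [9, 23].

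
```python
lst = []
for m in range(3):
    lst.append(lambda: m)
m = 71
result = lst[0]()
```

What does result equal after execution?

Step 1: Lambdas capture the variable m by reference, not by value.
Step 2: After the loop, m is reassigned to 71.
Step 3: lst[0]() looks up the current m = 71. result = 71

The answer is 71.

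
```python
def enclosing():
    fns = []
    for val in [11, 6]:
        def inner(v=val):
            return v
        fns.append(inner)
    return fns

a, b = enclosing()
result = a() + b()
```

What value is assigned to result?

Step 1: Default argument v=val captures val at each iteration.
Step 2: a() returns 11 (captured at first iteration), b() returns 6 (captured at second).
Step 3: result = 11 + 6 = 17

The answer is 17.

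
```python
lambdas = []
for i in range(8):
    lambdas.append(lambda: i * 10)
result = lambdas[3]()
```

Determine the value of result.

Step 1: All lambdas reference the same variable i (late binding).
Step 2: After the loop, i = 7. Every lambda returns i * 10.
Step 3: lambdas[3]() = 7 * 10 = 70

The answer is 70.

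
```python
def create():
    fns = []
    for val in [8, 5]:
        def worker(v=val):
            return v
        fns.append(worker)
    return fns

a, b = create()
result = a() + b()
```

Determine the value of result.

Step 1: Default argument v=val captures val at each iteration.
Step 2: a() returns 8 (captured at first iteration), b() returns 5 (captured at second).
Step 3: result = 8 + 5 = 13

The answer is 13.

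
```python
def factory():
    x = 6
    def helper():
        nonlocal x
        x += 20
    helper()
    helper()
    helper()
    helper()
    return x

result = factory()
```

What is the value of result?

Step 1: x starts at 6.
Step 2: helper() is called 4 times, each adding 20.
Step 3: x = 6 + 20 * 4 = 86

The answer is 86.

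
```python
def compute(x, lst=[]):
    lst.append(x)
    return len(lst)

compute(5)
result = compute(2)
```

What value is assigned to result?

Step 1: Mutable default list persists between calls.
Step 2: First call: lst = [5], len = 1. Second call: lst = [5, 2], len = 2.
Step 3: result = 2

The answer is 2.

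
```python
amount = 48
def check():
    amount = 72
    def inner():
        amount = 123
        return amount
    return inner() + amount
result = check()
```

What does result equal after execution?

Step 1: check() has local amount = 72. inner() has local amount = 123.
Step 2: inner() returns its local amount = 123.
Step 3: check() returns 123 + its own amount (72) = 195

The answer is 195.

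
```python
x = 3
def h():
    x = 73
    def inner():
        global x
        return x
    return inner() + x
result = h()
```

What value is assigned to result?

Step 1: Global x = 3. h() shadows with local x = 73.
Step 2: inner() uses global keyword, so inner() returns global x = 3.
Step 3: h() returns 3 + 73 = 76

The answer is 76.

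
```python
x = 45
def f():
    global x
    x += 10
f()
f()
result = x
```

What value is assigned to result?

Step 1: x = 45.
Step 2: First f(): x = 45 + 10 = 55.
Step 3: Second f(): x = 55 + 10 = 65. result = 65

The answer is 65.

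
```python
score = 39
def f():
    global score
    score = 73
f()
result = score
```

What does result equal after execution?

Step 1: score = 39 globally.
Step 2: f() declares global score and sets it to 73.
Step 3: After f(), global score = 73. result = 73

The answer is 73.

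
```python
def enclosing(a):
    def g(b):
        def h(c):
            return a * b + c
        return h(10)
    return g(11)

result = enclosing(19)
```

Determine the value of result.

Step 1: a = 19, b = 11, c = 10.
Step 2: h() computes a * b + c = 19 * 11 + 10 = 219.
Step 3: result = 219

The answer is 219.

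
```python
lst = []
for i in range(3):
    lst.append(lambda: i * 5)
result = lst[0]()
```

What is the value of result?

Step 1: All lambdas reference the same variable i (late binding).
Step 2: After the loop, i = 2. Every lambda returns i * 5.
Step 3: lst[0]() = 2 * 5 = 10

The answer is 10.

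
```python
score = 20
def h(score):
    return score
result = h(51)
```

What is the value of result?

Step 1: Global score = 20.
Step 2: h(51) takes parameter score = 51, which shadows the global.
Step 3: result = 51

The answer is 51.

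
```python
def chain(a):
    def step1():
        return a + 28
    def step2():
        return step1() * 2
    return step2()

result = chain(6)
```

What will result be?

Step 1: chain(6) captures a = 6.
Step 2: step2() calls step1() which returns 6 + 28 = 34.
Step 3: step2() returns 34 * 2 = 68

The answer is 68.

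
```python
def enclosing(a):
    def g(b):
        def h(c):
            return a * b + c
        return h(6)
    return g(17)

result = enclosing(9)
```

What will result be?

Step 1: a = 9, b = 17, c = 6.
Step 2: h() computes a * b + c = 9 * 17 + 6 = 159.
Step 3: result = 159

The answer is 159.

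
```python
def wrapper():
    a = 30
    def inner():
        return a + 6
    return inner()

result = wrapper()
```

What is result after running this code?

Step 1: wrapper() defines a = 30.
Step 2: inner() reads a = 30 from enclosing scope, returns 30 + 6 = 36.
Step 3: result = 36

The answer is 36.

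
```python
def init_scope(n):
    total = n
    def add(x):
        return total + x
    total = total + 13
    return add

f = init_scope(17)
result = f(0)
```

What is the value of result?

Step 1: init_scope(17) sets total = 17, then total = 17 + 13 = 30.
Step 2: Closures capture by reference, so add sees total = 30.
Step 3: f(0) returns 30 + 0 = 30

The answer is 30.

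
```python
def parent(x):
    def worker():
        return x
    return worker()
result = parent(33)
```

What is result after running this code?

Step 1: parent(33) binds parameter x = 33.
Step 2: worker() looks up x in enclosing scope and finds the parameter x = 33.
Step 3: result = 33

The answer is 33.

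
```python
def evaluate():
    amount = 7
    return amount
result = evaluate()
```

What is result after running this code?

Step 1: evaluate() defines amount = 7 in its local scope.
Step 2: return amount finds the local variable amount = 7.
Step 3: result = 7

The answer is 7.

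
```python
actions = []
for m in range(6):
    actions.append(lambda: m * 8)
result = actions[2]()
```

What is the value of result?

Step 1: All lambdas reference the same variable m (late binding).
Step 2: After the loop, m = 5. Every lambda returns m * 8.
Step 3: actions[2]() = 5 * 8 = 40

The answer is 40.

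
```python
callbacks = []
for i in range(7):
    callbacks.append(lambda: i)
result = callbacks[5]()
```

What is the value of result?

Step 1: The loop creates 7 lambdas, all referencing the same variable i.
Step 2: After the loop, i = 6 (final value).
Step 3: callbacks[5]() looks up i at call time and finds 6. This is the late binding gotcha. result = 6

The answer is 6.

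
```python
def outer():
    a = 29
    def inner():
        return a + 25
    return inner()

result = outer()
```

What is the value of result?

Step 1: outer() defines a = 29.
Step 2: inner() reads a = 29 from enclosing scope, returns 29 + 25 = 54.
Step 3: result = 54

The answer is 54.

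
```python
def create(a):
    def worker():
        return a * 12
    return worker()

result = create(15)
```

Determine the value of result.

Step 1: create(15) binds parameter a = 15.
Step 2: worker() accesses a = 15 from enclosing scope.
Step 3: result = 15 * 12 = 180

The answer is 180.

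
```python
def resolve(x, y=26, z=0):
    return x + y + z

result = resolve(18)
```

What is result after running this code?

Step 1: resolve(18) uses defaults y = 26, z = 0.
Step 2: Returns 18 + 26 + 0 = 44.
Step 3: result = 44

The answer is 44.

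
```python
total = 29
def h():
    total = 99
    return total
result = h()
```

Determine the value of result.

Step 1: Global total = 29.
Step 2: h() creates local total = 99, shadowing the global.
Step 3: Returns local total = 99. result = 99

The answer is 99.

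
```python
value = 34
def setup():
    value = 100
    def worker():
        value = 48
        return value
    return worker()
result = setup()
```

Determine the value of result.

Step 1: Three scopes define value: global (34), setup (100), worker (48).
Step 2: worker() has its own local value = 48, which shadows both enclosing and global.
Step 3: result = 48 (local wins in LEGB)

The answer is 48.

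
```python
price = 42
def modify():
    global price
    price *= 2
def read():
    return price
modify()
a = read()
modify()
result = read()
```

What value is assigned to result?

Step 1: price = 42.
Step 2: First modify(): price = 42 * 2 = 84.
Step 3: Second modify(): price = 84 * 2 = 168.
Step 4: read() returns 168

The answer is 168.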